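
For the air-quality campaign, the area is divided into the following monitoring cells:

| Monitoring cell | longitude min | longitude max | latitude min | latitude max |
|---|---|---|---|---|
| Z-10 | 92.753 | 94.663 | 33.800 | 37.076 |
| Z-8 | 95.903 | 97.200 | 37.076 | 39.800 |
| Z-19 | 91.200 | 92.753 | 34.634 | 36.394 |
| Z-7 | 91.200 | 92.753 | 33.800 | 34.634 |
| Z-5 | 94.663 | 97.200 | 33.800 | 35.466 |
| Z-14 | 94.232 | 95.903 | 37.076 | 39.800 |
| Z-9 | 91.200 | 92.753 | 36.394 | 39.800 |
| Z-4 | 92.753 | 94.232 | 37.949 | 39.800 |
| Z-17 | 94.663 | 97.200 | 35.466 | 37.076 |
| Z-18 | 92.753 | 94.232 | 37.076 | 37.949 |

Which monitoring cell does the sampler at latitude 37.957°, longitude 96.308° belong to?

Z-8

The point has longitude = 96.308 and latitude = 37.957.
Only Z-8 satisfies 95.903 ≤ longitude ≤ 97.200 and 37.076 ≤ latitude ≤ 39.800.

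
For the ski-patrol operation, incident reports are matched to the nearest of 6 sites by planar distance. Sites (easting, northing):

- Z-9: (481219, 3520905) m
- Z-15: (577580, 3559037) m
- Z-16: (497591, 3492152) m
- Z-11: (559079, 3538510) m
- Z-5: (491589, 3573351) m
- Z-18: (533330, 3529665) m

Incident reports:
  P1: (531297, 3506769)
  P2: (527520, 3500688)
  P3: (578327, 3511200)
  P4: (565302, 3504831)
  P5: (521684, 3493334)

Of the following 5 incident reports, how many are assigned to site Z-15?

P1 → Z-18
P2 → Z-18
P3 → Z-11
P4 → Z-11
P5 → Z-16
0 of the 5 go to Z-15.

0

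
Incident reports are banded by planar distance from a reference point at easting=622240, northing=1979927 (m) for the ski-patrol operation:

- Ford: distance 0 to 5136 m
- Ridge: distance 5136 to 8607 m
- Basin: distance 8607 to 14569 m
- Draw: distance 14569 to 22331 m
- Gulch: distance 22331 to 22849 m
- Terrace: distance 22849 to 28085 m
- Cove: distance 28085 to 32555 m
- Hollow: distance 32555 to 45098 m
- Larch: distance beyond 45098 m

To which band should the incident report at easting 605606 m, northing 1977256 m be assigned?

Draw

Distance = √((605606−622240)² + (1977256−1979927)²) = √(276689956.000 + 7134241.000) = 16847.083 m.
14569 ≤ 16847.083 < 22331 → Draw.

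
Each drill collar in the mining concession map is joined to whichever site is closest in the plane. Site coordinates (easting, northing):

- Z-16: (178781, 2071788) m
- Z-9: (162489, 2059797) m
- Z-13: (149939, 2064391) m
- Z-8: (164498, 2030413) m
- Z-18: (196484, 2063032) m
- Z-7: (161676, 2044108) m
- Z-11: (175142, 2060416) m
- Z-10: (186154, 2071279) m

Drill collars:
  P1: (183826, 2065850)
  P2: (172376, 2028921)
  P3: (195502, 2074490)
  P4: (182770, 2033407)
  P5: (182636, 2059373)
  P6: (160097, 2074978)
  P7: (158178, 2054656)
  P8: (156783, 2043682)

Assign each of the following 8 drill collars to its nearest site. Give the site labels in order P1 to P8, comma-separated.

P1 → Z-10 (d²=34893625.00)
P2 → Z-8 (d²=64288948.00)
P3 → Z-10 (d²=97695625.00)
P4 → Z-8 (d²=342830020.00)
P5 → Z-11 (d²=57247885.00)
P6 → Z-13 (d²=215269533.00)
P7 → Z-9 (d²=45014602.00)
P8 → Z-7 (d²=24122925.00)

Z-10, Z-8, Z-10, Z-8, Z-11, Z-13, Z-9, Z-7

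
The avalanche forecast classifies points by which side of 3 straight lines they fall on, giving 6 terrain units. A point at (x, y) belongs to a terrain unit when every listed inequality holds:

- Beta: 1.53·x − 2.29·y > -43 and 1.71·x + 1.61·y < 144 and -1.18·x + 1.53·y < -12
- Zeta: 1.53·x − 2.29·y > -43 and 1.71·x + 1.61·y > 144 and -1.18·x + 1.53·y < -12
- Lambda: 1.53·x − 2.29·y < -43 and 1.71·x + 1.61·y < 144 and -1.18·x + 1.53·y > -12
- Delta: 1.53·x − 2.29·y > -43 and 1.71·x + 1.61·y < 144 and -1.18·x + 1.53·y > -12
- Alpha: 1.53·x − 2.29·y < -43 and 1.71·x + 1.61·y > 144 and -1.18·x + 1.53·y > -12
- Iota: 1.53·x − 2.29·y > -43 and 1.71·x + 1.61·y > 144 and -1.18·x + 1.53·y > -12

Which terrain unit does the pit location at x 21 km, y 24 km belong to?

1.53·21 − 2.29·24 = -22.830, which is > -43
1.71·21 + 1.61·24 = 74.550, which is < 144
-1.18·21 + 1.53·24 = 11.940, which is > -12
This sign pattern matches Delta.

Delta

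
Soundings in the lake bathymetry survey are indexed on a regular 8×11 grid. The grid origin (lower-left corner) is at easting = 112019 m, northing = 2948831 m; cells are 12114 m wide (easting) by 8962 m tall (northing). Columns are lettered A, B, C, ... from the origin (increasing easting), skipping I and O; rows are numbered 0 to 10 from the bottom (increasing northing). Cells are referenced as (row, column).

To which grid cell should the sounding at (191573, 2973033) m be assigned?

(2, G)

Column index: ⌊(191573 − 112019) / 12114⌋ = ⌊6.567⌋ = 6 → column G
Row offset from origin: ⌊(2973033 − 2948831) / 8962⌋ = ⌊2.701⌋ = 2 → row 2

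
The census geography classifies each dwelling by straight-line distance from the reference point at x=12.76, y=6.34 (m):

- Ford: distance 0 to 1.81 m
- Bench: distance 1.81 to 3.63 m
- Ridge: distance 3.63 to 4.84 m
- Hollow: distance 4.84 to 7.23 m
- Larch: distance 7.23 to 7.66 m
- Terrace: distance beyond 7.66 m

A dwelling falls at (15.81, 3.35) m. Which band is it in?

Distance = √((15.81−12.76)² + (3.35−6.34)²) = √(9.303 + 8.940) = 4.271 m.
3.63 ≤ 4.271 < 4.84 → Ridge.

Ridge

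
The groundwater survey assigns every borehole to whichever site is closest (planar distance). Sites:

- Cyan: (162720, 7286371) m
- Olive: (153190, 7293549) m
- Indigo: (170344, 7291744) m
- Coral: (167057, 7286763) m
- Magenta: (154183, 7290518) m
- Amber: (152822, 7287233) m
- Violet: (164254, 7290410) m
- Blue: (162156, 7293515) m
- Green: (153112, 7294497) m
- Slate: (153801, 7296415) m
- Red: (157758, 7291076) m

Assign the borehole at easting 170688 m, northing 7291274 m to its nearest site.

Squared distances to each site:
Cyan: 87528433.000; Olive: 311355629.000; Indigo: 339236.000; Coral: 33533282.000; Magenta: 272986561.000; Amber: 335523637.000; Violet: 42142852.000; Blue: 77817105.000; Green: 319303505.000; Slate: 311600650.000; Red: 167224104.000.
Minimum at Indigo.

Indigo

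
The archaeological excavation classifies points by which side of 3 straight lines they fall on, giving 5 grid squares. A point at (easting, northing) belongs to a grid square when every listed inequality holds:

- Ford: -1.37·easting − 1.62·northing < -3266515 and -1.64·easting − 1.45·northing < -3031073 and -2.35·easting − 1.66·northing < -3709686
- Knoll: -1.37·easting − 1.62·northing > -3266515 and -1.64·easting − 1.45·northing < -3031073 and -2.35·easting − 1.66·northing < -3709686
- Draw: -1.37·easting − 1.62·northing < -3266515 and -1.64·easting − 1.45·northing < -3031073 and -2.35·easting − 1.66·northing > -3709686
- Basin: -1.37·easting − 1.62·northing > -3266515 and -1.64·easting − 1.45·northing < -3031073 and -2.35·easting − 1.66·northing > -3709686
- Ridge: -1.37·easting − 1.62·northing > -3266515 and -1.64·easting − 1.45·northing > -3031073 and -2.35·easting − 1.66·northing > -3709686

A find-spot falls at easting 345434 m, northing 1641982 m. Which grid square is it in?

Ridge

-1.37·345434 − 1.62·1641982 = -3133255.420, which is > -3266515
-1.64·345434 − 1.45·1641982 = -2947385.660, which is > -3031073
-2.35·345434 − 1.66·1641982 = -3537460.020, which is > -3709686
This sign pattern matches Ridge.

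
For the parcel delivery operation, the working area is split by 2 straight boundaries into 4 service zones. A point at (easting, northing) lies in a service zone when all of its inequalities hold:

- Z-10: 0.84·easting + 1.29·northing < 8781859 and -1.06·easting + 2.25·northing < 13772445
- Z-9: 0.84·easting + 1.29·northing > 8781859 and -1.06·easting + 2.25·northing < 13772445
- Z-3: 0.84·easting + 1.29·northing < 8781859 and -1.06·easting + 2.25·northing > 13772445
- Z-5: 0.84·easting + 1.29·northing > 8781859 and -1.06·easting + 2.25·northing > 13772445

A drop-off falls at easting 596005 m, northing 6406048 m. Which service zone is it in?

0.84·596005 + 1.29·6406048 = 8764446.120, which is < 8781859
-1.06·596005 + 2.25·6406048 = 13781842.700, which is > 13772445
This sign pattern matches Z-3.

Z-3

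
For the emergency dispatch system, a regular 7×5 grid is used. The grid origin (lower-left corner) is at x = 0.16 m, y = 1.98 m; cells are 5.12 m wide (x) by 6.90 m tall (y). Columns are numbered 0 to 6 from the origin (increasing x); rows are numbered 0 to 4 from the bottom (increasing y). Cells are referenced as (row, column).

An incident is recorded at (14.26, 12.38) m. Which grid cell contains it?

Column index: ⌊(14.26 − 0.16) / 5.12⌋ = ⌊2.754⌋ = 2
Row offset from origin: ⌊(12.38 − 1.98) / 6.90⌋ = ⌊1.507⌋ = 1 → row 1

(1, 2)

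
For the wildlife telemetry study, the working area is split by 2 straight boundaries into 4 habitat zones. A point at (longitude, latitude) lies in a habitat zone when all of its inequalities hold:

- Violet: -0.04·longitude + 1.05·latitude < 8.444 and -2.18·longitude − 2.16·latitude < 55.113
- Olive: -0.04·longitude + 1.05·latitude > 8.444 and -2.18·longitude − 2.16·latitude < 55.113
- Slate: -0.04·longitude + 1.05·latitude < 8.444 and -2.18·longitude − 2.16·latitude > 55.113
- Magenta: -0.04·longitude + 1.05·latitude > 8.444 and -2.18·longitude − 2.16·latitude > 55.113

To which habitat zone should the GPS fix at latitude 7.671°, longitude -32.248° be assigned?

-0.04·-32.248 + 1.05·7.671 = 9.344, which is > 8.444
-2.18·-32.248 − 2.16·7.671 = 53.731, which is < 55.113
This sign pattern matches Olive.

Olive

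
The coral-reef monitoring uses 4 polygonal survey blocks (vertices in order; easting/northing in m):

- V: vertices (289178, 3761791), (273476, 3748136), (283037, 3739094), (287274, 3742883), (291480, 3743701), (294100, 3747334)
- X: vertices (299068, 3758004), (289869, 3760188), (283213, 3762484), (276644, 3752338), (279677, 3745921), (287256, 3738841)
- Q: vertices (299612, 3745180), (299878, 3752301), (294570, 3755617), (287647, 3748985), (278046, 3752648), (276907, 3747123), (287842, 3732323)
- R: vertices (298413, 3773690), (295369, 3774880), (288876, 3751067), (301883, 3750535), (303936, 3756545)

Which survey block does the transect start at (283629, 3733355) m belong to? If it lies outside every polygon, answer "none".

Cast a ray rightward from (283629, 3733355). For each polygon, the edges (by vertex number in listed order) whose endpoints lie on opposite sides of northing = 3733355, where each meets that height, and whether that is right or left of the point:
V: no edge straddles that height → 0 crossings.
X: no edge straddles that height → 0 crossings.
Q: 6–7 at easting≈287079.5 (right), 7–1 at easting≈288786.7 (right) → 2 crossings.
R: no edge straddles that height → 0 crossings.
All counts are even, so the point lies outside every listed polygon.

none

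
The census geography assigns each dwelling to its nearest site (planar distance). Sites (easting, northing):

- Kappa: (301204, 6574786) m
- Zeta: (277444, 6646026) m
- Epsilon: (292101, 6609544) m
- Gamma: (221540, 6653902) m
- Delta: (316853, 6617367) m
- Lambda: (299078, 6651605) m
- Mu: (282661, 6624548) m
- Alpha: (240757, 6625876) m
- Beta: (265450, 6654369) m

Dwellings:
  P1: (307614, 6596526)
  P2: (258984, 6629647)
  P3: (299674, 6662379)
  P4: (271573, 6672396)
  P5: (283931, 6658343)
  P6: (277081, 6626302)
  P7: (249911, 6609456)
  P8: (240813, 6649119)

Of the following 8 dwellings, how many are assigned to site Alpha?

2

P1 → Epsilon
P2 → Alpha
P3 → Lambda
P4 → Beta
P5 → Zeta
P6 → Mu
P7 → Alpha
P8 → Gamma
2 of the 8 go to Alpha.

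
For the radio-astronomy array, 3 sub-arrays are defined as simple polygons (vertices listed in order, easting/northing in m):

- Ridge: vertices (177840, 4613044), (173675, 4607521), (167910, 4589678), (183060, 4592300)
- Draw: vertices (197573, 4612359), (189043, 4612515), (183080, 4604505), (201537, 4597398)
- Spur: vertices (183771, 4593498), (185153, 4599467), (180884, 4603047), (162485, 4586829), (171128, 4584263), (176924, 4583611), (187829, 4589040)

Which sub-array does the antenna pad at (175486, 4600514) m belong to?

Cast a ray rightward from (175486, 4600514). For each polygon, the edges (by vertex number in listed order) whose endpoints lie on opposite sides of northing = 4600514, where each meets that height, and whether that is right or left of the point:
Ridge: 2–3 at easting≈171411.1 (left), 4–1 at easting≈180993.0 (right) → 1 crossing.
Draw: 3–4 at easting≈193444.7 (right), 4–1 at easting≈200711.4 (right) → 2 crossings.
Spur: 2–3 at easting≈183904.5 (right), 3–4 at easting≈178010.4 (right) → 2 crossings.
Only Ridge has an odd count, so the point is inside Ridge.

Ridge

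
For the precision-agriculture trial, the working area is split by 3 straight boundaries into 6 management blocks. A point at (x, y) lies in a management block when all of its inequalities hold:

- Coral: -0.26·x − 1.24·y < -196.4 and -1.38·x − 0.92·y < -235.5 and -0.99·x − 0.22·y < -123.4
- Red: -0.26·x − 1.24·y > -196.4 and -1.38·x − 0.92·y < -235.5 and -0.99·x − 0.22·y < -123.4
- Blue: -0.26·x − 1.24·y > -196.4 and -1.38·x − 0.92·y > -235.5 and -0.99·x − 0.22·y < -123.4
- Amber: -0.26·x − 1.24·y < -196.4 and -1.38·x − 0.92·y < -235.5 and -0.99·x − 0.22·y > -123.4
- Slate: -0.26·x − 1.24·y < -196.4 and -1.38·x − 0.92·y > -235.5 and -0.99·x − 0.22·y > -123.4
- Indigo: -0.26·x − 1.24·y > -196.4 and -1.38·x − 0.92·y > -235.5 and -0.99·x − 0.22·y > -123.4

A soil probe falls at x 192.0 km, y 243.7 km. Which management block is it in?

-0.26·192.0 − 1.24·243.7 = -352.108, which is < -196.4
-1.38·192.0 − 0.92·243.7 = -489.164, which is < -235.5
-0.99·192.0 − 0.22·243.7 = -243.694, which is < -123.4
This sign pattern matches Coral.

Coral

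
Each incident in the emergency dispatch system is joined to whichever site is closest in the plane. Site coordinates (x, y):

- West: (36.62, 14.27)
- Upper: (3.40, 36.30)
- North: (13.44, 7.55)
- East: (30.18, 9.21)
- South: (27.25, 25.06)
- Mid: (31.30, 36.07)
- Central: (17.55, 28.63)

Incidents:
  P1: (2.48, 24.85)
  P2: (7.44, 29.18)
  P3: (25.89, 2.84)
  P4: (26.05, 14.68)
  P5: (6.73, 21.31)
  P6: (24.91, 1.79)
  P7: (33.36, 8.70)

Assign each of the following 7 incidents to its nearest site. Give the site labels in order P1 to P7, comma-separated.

P1 → Upper (d²=131.95)
P2 → Upper (d²=67.02)
P3 → East (d²=58.98)
P4 → East (d²=46.98)
P5 → Central (d²=170.65)
P6 → East (d²=82.83)
P7 → East (d²=10.37)

Upper, Upper, East, East, Central, East, East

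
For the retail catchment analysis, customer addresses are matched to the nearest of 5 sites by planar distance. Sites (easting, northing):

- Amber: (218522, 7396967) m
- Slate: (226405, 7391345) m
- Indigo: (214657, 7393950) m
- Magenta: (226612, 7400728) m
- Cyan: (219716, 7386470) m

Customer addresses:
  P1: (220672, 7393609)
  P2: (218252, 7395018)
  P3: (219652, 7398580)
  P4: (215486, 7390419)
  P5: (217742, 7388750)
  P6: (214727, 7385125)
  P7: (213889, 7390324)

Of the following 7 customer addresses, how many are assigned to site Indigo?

P1 → Amber
P2 → Amber
P3 → Amber
P4 → Indigo
P5 → Cyan
P6 → Cyan
P7 → Indigo
2 of the 7 go to Indigo.

2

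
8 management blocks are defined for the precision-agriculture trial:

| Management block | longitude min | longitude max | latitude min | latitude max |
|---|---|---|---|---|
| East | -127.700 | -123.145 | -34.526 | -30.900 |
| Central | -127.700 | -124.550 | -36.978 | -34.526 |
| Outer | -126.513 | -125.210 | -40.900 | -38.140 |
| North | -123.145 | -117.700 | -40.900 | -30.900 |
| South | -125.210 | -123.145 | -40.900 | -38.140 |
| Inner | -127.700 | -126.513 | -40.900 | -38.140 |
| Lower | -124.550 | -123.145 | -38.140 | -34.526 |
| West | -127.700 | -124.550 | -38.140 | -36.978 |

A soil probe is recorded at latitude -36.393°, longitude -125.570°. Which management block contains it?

The point has longitude = -125.570 and latitude = -36.393.
Only Central satisfies -127.700 ≤ longitude ≤ -124.550 and -36.978 ≤ latitude ≤ -34.526.

Central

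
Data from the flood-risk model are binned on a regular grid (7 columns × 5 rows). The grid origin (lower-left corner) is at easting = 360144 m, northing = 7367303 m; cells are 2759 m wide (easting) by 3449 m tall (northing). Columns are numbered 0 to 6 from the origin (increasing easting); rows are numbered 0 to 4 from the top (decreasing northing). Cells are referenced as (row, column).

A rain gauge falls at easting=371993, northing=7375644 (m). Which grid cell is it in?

Column index: ⌊(371993 − 360144) / 2759⌋ = ⌊4.295⌋ = 4
Row offset from origin: ⌊(7375644 − 7367303) / 3449⌋ = ⌊2.418⌋ = 2 → row 2 (counted from top)

(2, 4)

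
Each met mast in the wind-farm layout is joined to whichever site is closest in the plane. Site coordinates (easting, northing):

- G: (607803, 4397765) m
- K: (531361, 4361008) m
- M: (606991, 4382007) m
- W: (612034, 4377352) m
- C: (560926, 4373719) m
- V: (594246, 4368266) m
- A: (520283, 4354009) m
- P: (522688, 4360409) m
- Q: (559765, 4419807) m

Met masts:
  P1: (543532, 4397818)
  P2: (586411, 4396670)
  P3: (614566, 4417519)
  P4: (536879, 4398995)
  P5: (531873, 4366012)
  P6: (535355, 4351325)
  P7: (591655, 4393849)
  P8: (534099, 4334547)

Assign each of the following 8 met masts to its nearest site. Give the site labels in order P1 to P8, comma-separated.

P1 → Q (d²=747026410.00)
P2 → G (d²=458816689.00)
P3 → G (d²=435958685.00)
P4 → Q (d²=956908340.00)
P5 → K (d²=25302160.00)
P6 → K (d²=109712525.00)
P7 → G (d²=276092960.00)
P8 → A (d²=569651300.00)

Q, G, G, Q, K, K, G, A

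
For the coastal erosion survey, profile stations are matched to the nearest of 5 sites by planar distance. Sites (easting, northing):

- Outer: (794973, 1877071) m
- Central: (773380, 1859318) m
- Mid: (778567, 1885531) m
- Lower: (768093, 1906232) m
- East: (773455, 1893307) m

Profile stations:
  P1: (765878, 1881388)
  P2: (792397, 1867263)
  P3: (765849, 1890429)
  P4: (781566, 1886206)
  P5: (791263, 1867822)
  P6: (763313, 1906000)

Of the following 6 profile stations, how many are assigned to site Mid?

2

P1 → Mid
P2 → Outer
P3 → East
P4 → Mid
P5 → Outer
P6 → Lower
2 of the 6 go to Mid.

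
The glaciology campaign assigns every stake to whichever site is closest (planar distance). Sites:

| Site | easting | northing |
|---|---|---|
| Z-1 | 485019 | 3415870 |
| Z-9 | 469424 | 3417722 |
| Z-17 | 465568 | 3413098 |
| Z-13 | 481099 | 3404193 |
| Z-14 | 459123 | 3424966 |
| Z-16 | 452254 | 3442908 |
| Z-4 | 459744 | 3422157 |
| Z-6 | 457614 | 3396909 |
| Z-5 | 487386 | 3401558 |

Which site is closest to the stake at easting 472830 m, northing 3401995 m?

Squared distances to each site:
Z-1: 341087346.000; Z-9: 258939365.000; Z-17: 176013253.000; Z-13: 73207565.000; Z-14: 715548690.000; Z-16: 2097245345.000; Z-4: 577749640.000; Z-6: 257394052.000; Z-5: 212068105.000.
Minimum at Z-13.

Z-13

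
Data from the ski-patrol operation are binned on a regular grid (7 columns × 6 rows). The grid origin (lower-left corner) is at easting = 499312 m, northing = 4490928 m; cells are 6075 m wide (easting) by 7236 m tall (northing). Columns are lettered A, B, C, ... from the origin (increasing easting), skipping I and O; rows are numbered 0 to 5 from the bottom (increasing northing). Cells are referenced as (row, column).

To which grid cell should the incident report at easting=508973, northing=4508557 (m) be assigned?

(2, B)

Column index: ⌊(508973 − 499312) / 6075⌋ = ⌊1.590⌋ = 1 → column B
Row offset from origin: ⌊(4508557 − 4490928) / 7236⌋ = ⌊2.436⌋ = 2 → row 2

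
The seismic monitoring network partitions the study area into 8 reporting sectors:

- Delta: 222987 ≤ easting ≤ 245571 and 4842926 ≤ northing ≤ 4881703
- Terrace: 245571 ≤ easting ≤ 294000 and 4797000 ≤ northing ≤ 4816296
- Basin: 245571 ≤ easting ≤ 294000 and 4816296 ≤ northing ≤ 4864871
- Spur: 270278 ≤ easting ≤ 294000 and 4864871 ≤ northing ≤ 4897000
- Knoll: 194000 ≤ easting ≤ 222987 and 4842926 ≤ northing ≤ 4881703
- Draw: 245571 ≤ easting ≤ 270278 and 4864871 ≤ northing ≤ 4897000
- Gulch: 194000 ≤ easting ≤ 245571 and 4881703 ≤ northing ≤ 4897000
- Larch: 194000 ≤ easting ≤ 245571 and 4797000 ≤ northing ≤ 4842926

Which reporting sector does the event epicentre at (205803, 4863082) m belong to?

Knoll

The point has easting = 205803 and northing = 4863082.
Only Knoll satisfies 194000 ≤ easting ≤ 222987 and 4842926 ≤ northing ≤ 4881703.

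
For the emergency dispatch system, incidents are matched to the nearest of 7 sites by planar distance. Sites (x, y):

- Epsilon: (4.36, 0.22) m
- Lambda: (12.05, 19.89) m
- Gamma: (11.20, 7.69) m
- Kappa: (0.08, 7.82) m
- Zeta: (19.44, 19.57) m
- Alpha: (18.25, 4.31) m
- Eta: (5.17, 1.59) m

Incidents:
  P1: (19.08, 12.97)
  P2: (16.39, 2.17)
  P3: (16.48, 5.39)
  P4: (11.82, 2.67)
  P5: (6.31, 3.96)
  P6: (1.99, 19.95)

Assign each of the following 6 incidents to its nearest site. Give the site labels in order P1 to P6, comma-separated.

P1 → Zeta (d²=43.69)
P2 → Alpha (d²=8.04)
P3 → Alpha (d²=4.30)
P4 → Gamma (d²=25.58)
P5 → Eta (d²=6.92)
P6 → Lambda (d²=101.21)

Zeta, Alpha, Alpha, Gamma, Eta, Lambda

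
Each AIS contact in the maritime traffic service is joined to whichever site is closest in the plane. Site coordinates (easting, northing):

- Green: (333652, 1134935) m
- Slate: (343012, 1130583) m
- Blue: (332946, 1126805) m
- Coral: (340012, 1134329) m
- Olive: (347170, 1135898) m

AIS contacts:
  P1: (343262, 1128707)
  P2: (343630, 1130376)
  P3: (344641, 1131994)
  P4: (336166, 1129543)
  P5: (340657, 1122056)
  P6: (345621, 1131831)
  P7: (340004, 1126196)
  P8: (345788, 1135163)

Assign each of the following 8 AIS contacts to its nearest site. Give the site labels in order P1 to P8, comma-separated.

Slate, Slate, Slate, Blue, Slate, Slate, Slate, Olive

P1 → Slate (d²=3581876.00)
P2 → Slate (d²=424773.00)
P3 → Slate (d²=4644562.00)
P4 → Blue (d²=17865044.00)
P5 → Slate (d²=78255754.00)
P6 → Slate (d²=8364385.00)
P7 → Slate (d²=28293833.00)
P8 → Olive (d²=2450149.00)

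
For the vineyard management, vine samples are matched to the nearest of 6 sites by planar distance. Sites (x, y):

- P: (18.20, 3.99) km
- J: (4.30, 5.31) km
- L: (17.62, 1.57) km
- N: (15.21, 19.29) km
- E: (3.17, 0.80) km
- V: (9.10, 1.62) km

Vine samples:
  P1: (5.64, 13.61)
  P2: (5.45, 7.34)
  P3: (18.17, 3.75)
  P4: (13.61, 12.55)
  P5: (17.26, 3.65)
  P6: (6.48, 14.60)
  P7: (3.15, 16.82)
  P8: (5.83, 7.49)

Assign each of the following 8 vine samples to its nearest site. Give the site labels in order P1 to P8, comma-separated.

P1 → J (d²=70.69)
P2 → J (d²=5.44)
P3 → P (d²=0.06)
P4 → N (d²=47.99)
P5 → P (d²=1.00)
P6 → J (d²=91.06)
P7 → J (d²=133.80)
P8 → J (d²=7.09)

J, J, P, N, P, J, J, J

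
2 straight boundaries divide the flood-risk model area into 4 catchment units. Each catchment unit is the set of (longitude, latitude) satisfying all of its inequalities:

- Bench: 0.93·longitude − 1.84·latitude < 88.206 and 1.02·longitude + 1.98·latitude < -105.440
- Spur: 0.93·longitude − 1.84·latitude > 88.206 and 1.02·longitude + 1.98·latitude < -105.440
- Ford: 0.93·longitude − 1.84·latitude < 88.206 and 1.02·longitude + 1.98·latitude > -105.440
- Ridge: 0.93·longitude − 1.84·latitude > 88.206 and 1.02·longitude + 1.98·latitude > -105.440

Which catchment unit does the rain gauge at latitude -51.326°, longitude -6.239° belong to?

0.93·-6.239 − 1.84·-51.326 = 88.638, which is > 88.206
1.02·-6.239 + 1.98·-51.326 = -107.989, which is < -105.440
This sign pattern matches Spur.

Spur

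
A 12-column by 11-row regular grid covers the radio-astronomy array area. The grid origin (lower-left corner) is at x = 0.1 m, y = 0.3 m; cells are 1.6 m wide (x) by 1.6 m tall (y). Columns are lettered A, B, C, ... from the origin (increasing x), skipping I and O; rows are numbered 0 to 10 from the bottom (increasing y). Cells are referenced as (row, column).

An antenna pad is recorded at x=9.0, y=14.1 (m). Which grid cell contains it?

(8, F)

Column index: ⌊(9.0 − 0.1) / 1.6⌋ = ⌊5.562⌋ = 5 → column F
Row offset from origin: ⌊(14.1 − 0.3) / 1.6⌋ = ⌊8.625⌋ = 8 → row 8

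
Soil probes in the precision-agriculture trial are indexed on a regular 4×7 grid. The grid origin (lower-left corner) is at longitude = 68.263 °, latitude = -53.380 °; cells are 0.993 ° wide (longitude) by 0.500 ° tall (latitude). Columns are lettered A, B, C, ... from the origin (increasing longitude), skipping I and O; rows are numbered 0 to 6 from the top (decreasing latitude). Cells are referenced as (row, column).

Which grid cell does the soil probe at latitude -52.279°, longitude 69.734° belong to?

(4, B)

Column index: ⌊(69.734 − 68.263) / 0.993⌋ = ⌊1.481⌋ = 1 → column B
Row offset from origin: ⌊(-52.279 − -53.380) / 0.500⌋ = ⌊2.202⌋ = 2 → row 4 (counted from top)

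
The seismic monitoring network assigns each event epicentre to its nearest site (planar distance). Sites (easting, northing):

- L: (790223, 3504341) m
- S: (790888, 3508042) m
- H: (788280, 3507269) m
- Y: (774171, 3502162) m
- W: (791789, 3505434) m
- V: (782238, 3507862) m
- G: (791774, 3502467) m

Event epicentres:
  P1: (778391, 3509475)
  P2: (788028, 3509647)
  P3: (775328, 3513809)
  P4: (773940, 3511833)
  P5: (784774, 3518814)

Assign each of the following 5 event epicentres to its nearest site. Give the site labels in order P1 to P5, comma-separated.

P1 → V (d²=17401178.00)
P2 → H (d²=5718388.00)
P3 → V (d²=83114909.00)
P4 → V (d²=84625645.00)
P5 → V (d²=126377600.00)

V, H, V, V, V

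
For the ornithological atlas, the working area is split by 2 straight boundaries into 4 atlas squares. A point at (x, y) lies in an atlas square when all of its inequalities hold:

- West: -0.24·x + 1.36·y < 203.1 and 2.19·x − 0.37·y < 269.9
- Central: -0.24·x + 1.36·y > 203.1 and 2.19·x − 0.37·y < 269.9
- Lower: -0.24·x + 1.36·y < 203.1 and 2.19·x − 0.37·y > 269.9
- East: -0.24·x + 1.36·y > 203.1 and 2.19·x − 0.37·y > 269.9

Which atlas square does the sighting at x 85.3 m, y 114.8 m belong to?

-0.24·85.3 + 1.36·114.8 = 135.656, which is < 203.1
2.19·85.3 − 0.37·114.8 = 144.331, which is < 269.9
This sign pattern matches West.

West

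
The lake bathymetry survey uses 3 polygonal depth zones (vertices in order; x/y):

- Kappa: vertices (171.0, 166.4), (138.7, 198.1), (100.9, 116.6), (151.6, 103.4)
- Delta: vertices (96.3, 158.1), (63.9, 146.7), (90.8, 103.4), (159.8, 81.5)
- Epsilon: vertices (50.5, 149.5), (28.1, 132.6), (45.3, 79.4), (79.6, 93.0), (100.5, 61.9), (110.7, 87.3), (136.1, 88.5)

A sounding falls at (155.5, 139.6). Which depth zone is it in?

Kappa

Cast a ray rightward from (155.5, 139.6). For each polygon, the edges (by vertex number in listed order) whose endpoints lie on opposite sides of y = 139.6, where each meets that height, and whether that is right or left of the point:
Kappa: 2–3 at x≈111.57 (left), 4–1 at x≈162.75 (right) → 1 crossing.
Delta: 2–3 at x≈68.31 (left), 4–1 at x≈111.64 (left) → 0 crossings.
Epsilon: 1–2 at x≈37.38 (left), 7–1 at x≈64.39 (left) → 0 crossings.
Only Kappa has an odd count, so the point is inside Kappa.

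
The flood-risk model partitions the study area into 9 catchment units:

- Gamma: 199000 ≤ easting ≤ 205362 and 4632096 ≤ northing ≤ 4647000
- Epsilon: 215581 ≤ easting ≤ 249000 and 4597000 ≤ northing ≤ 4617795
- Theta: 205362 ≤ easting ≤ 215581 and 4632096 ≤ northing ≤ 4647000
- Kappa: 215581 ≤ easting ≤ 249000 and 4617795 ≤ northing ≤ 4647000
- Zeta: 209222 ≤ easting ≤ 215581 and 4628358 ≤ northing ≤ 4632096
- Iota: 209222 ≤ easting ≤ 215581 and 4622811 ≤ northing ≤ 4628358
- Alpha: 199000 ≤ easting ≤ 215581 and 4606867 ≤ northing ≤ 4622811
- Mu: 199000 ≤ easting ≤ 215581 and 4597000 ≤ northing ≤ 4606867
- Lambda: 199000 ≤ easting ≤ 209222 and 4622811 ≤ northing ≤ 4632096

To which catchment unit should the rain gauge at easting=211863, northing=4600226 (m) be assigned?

The point has easting = 211863 and northing = 4600226.
Only Mu satisfies 199000 ≤ easting ≤ 215581 and 4597000 ≤ northing ≤ 4606867.

Mu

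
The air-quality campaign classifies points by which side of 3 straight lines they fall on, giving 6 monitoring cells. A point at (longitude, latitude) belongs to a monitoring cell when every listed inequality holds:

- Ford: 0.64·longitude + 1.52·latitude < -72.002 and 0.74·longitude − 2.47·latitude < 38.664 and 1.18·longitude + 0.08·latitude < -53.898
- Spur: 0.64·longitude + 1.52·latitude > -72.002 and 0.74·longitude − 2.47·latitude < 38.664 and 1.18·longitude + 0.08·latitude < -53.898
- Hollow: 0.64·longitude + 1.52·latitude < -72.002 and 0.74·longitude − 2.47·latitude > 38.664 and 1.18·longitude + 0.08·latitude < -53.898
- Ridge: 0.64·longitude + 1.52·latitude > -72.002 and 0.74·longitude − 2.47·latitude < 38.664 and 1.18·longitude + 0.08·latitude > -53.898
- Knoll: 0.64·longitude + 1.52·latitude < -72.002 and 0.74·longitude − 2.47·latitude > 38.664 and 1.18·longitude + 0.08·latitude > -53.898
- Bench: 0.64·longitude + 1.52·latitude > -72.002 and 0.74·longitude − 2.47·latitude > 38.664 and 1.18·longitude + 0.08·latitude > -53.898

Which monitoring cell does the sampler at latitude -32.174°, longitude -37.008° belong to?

Knoll

0.64·-37.008 + 1.52·-32.174 = -72.590, which is < -72.002
0.74·-37.008 − 2.47·-32.174 = 52.084, which is > 38.664
1.18·-37.008 + 0.08·-32.174 = -46.243, which is > -53.898
This sign pattern matches Knoll.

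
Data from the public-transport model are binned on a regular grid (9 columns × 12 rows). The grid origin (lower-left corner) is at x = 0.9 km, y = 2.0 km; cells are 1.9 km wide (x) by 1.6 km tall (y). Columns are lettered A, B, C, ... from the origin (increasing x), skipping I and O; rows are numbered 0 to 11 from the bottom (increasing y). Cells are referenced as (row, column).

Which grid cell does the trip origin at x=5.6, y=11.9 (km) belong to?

Column index: ⌊(5.6 − 0.9) / 1.9⌋ = ⌊2.474⌋ = 2 → column C
Row offset from origin: ⌊(11.9 − 2.0) / 1.6⌋ = ⌊6.188⌋ = 6 → row 6

(6, C)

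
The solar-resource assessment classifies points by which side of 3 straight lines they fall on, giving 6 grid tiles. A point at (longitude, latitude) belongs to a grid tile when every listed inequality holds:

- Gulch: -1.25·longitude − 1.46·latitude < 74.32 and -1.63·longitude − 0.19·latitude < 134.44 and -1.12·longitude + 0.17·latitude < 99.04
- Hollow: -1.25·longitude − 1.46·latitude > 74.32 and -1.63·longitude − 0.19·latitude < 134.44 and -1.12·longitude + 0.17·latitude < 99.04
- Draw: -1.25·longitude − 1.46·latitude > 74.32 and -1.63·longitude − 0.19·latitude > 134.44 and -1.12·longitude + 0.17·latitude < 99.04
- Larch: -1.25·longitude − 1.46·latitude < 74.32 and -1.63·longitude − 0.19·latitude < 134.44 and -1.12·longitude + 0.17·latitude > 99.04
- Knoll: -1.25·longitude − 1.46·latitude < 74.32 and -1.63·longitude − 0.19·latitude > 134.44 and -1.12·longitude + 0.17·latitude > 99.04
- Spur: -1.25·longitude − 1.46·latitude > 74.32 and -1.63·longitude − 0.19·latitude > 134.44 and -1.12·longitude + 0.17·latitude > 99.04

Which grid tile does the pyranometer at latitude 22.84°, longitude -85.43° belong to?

-1.25·-85.43 − 1.46·22.84 = 73.441, which is < 74.32
-1.63·-85.43 − 0.19·22.84 = 134.911, which is > 134.44
-1.12·-85.43 + 0.17·22.84 = 99.564, which is > 99.04
This sign pattern matches Knoll.

Knoll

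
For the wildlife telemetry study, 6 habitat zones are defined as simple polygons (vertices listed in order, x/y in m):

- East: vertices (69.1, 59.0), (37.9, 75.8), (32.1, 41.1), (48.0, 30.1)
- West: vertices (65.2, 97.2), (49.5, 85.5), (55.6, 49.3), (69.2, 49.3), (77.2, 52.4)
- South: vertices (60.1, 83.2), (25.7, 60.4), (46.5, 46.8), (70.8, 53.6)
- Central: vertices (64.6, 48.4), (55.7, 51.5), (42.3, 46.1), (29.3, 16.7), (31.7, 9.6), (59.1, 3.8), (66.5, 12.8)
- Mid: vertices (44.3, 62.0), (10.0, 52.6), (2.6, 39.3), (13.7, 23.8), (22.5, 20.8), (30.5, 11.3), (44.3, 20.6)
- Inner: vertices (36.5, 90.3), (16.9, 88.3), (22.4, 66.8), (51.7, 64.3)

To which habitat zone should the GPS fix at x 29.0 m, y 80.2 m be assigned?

Inner

Cast a ray rightward from (29.0, 80.2). For each polygon, the edges (by vertex number in listed order) whose endpoints lie on opposite sides of y = 80.2, where each meets that height, and whether that is right or left of the point:
East: no edge straddles that height → 0 crossings.
West: 2–3 at x≈50.39 (right), 5–1 at x≈69.75 (right) → 2 crossings.
South: 1–2 at x≈55.57 (right), 4–1 at x≈61.18 (right) → 2 crossings.
Central: no edge straddles that height → 0 crossings.
Mid: no edge straddles that height → 0 crossings.
Inner: 2–3 at x≈18.97 (left), 4–1 at x≈42.40 (right) → 1 crossing.
Only Inner has an odd count, so the point is inside Inner.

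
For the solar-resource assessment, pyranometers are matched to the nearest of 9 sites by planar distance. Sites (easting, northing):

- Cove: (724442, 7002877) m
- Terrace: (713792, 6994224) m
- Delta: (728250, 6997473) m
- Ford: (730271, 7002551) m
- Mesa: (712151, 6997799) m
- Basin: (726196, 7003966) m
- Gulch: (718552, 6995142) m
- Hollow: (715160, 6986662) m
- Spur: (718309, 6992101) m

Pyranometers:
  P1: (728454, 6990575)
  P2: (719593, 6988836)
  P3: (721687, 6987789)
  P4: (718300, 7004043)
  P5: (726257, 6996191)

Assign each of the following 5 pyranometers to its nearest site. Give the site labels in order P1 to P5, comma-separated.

P1 → Delta (d²=47624020.00)
P2 → Spur (d²=12308881.00)
P3 → Spur (d²=30004228.00)
P4 → Cove (d²=39083720.00)
P5 → Delta (d²=5615573.00)

Delta, Spur, Spur, Cove, Delta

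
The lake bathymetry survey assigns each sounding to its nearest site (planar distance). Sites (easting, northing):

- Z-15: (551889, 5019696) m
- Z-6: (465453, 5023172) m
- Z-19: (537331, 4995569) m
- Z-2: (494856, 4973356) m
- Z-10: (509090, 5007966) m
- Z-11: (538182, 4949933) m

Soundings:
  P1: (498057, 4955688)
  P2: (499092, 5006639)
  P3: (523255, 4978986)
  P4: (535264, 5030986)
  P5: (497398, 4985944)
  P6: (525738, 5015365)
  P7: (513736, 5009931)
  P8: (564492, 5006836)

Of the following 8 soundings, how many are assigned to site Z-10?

3

P1 → Z-2
P2 → Z-10
P3 → Z-19
P4 → Z-15
P5 → Z-2
P6 → Z-10
P7 → Z-10
P8 → Z-15
3 of the 8 go to Z-10.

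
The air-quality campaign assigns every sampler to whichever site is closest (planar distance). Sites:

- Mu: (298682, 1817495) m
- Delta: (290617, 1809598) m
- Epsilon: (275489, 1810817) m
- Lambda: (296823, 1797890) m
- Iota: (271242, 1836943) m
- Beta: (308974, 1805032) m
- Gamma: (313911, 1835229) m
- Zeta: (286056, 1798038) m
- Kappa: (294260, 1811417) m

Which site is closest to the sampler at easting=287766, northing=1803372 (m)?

Squared distances to each site:
Mu: 318618185.000; Delta: 46891277.000; Epsilon: 206152754.000; Lambda: 112081573.000; Iota: 1400054617.000; Beta: 452534864.000; Gamma: 1698429474.000; Zeta: 31375656.000; Kappa: 106894061.000.
Minimum at Zeta.

Zeta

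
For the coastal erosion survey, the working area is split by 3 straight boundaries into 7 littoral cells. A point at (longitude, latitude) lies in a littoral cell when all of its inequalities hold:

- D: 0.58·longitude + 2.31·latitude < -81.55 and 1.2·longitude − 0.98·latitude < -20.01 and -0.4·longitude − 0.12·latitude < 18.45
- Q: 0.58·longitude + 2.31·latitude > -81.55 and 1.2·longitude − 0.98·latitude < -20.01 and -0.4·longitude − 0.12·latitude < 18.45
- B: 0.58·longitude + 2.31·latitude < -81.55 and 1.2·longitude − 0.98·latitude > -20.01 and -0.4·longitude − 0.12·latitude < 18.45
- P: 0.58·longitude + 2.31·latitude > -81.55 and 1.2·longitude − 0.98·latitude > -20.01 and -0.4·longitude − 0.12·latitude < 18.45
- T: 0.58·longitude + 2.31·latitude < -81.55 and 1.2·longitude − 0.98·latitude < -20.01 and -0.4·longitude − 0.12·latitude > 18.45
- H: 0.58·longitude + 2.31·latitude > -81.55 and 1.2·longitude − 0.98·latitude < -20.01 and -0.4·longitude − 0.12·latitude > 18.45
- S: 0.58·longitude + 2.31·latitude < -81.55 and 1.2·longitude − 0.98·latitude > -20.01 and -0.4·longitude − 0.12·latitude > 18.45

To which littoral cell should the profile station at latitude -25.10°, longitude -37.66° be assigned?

Q

0.58·-37.66 + 2.31·-25.10 = -79.824, which is > -81.55
1.2·-37.66 − 0.98·-25.10 = -20.594, which is < -20.01
-0.4·-37.66 − 0.12·-25.10 = 18.076, which is < 18.45
This sign pattern matches Q.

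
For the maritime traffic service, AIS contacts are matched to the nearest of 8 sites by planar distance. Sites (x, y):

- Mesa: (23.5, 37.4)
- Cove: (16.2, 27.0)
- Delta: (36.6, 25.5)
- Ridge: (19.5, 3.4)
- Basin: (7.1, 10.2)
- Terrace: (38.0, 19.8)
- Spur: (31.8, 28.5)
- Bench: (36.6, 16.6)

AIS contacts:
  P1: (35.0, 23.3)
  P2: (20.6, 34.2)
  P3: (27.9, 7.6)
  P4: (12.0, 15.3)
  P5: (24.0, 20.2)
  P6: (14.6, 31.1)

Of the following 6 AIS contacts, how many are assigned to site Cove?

2

P1 → Delta
P2 → Mesa
P3 → Ridge
P4 → Basin
P5 → Cove
P6 → Cove
2 of the 6 go to Cove.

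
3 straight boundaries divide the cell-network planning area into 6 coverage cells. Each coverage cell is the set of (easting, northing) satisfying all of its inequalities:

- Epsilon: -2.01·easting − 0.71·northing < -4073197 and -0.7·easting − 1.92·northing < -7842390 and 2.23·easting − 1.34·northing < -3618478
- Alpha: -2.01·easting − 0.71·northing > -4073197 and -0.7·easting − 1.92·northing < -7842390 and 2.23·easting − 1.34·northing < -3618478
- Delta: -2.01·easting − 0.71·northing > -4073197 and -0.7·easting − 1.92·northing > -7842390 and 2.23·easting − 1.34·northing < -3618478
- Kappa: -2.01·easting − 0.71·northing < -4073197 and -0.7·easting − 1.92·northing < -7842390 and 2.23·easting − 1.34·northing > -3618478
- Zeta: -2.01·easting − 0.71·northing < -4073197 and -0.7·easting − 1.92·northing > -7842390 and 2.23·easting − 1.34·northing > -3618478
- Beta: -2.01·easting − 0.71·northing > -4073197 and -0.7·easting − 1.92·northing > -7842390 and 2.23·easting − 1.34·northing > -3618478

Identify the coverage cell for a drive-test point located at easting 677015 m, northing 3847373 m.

Epsilon

-2.01·677015 − 0.71·3847373 = -4092434.980, which is < -4073197
-0.7·677015 − 1.92·3847373 = -7860866.660, which is < -7842390
2.23·677015 − 1.34·3847373 = -3645736.370, which is < -3618478
This sign pattern matches Epsilon.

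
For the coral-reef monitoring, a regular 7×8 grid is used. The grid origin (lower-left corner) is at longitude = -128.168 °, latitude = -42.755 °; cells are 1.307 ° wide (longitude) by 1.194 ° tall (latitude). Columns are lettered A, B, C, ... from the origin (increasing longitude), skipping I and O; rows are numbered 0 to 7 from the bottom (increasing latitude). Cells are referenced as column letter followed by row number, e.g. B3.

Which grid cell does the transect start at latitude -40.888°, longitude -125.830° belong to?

Column index: ⌊(-125.830 − -128.168) / 1.307⌋ = ⌊1.789⌋ = 1 → column B
Row offset from origin: ⌊(-40.888 − -42.755) / 1.194⌋ = ⌊1.564⌋ = 1 → row 1

B1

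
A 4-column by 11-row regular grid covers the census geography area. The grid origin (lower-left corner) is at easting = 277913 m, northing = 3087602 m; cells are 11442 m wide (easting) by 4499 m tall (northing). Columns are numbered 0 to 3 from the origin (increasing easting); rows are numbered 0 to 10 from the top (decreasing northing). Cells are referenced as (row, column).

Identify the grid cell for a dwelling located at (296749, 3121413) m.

(3, 1)

Column index: ⌊(296749 − 277913) / 11442⌋ = ⌊1.646⌋ = 1
Row offset from origin: ⌊(3121413 − 3087602) / 4499⌋ = ⌊7.515⌋ = 7 → row 3 (counted from top)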